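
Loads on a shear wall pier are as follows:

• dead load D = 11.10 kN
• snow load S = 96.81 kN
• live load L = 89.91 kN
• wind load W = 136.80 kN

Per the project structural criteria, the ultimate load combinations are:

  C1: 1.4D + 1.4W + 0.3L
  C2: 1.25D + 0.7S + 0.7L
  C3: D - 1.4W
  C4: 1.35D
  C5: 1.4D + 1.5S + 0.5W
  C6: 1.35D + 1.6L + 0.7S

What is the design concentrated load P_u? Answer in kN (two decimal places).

234.03 kN

C1: 1.4(11.10) + 1.4(136.80) + 0.3(89.91) = 15.54 + 191.52 + 26.97 = 234.03
C2: 1.25(11.10) + 0.7(96.81) + 0.7(89.91) = 144.58
C3: 1.0(11.10) - 1.4(136.80) = 11.10 - 191.52 = -180.42
C4: 1.35(11.10) = 14.99
C5: 1.4(11.10) + 1.5(96.81) + 0.5(136.80) = 15.54 + 145.22 + 68.40 = 229.16
C6: 1.35(11.10) + 1.6(89.91) + 0.7(96.81) = 226.61
Combination 1 governs: P_u = 234.03 kN.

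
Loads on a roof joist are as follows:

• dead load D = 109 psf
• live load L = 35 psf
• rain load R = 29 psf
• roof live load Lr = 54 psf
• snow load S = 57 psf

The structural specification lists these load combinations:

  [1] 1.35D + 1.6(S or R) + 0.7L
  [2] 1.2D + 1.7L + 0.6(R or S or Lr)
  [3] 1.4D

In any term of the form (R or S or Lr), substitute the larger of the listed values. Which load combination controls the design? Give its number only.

Combination 1

(S or R) → S = 57 psf; (R or S or Lr) → S = 57 psf.
[1] 1.35(109) + 1.6(57) + 0.7(35) = 262.85
[2] 1.2(109) + 1.7(35) + 0.6(57) = 224.50
[3] 1.4(109) = 152.60
The largest value is 262.85 psf from combination 1.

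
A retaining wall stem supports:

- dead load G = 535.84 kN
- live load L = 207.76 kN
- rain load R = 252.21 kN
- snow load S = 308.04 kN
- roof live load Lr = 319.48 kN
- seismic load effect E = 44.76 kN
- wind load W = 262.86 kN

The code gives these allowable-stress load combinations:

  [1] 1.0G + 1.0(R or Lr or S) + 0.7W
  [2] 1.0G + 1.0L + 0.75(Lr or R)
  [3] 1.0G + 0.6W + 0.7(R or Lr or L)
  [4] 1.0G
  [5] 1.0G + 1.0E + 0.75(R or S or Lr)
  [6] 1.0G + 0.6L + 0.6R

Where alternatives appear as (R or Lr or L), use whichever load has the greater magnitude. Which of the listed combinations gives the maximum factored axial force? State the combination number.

Combination 1

(R or Lr or S) → Lr = 319.48 kN; (Lr or R) → Lr = 319.48 kN; (R or Lr or L) → Lr = 319.48 kN; (R or S or Lr) → Lr = 319.48 kN.
[1] 1.0(535.84) + 1.0(319.48) + 0.7(262.86) = 1039.32
[2] 1.0(535.84) + 1.0(207.76) + 0.75(319.48) = 983.21
[3] 1.0(535.84) + 0.6(262.86) + 0.7(319.48) = 917.19
[4] 1.0(535.84) = 535.84
[5] 1.0(535.84) + 1.0(44.76) + 0.75(319.48) = 820.21
[6] 1.0(535.84) + 0.6(207.76) + 0.6(252.21) = 811.82
The largest value is 1039.32 kN from combination 1.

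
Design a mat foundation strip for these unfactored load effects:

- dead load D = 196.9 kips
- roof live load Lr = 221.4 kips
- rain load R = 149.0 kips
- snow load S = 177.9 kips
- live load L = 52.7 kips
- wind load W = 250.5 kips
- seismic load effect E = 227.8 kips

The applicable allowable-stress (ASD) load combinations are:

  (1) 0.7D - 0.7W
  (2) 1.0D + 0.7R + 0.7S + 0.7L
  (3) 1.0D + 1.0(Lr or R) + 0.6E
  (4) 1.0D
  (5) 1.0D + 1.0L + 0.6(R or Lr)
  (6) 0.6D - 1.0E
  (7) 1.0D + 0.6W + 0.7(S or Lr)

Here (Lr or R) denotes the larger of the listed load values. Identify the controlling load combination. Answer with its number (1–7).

(Lr or R) → Lr = 221.4 kips; (R or Lr) → Lr = 221.4 kips; (S or Lr) → Lr = 221.4 kips.
(1) 0.7(196.9) - 0.7(250.5) = -37.5
(2) 1.0(196.9) + 0.7(149.0) + 0.7(177.9) + 0.7(52.7) = 196.9 + 104.3 + 124.5 + 36.9 = 462.6
(3) 1.0(196.9) + 1.0(221.4) + 0.6(227.8) = 196.9 + 221.4 + 136.7 = 555.0
(4) 1.0(196.9) = 196.9
(5) 1.0(196.9) + 1.0(52.7) + 0.6(221.4) = 196.9 + 52.7 + 132.8 = 382.4
(6) 0.6(196.9) - 1.0(227.8) = 118.1 - 227.8 = -109.7
(7) 1.0(196.9) + 0.6(250.5) + 0.7(221.4) = 196.9 + 150.3 + 155.0 = 502.2
The largest value is 555.0 kips from combination 3.

Combination 3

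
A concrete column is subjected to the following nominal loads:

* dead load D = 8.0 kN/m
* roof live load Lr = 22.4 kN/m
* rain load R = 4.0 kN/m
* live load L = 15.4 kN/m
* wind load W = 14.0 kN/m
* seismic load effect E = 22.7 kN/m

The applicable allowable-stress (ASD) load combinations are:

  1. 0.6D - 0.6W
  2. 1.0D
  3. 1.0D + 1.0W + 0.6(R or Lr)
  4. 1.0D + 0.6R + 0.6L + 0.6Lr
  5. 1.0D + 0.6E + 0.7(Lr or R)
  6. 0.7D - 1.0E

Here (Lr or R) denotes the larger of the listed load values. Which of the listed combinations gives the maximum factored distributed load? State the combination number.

Combination 5

(R or Lr) → Lr = 22.4 kN/m; (Lr or R) → Lr = 22.4 kN/m.
1. 0.6(8.0) - 0.6(14.0) = 4.8 - 8.4 = -3.6
2. 1.0(8.0) = 8.0
3. 1.0(8.0) + 1.0(14.0) + 0.6(22.4) = 8.0 + 14.0 + 13.4 = 35.4
4. 1.0(8.0) + 0.6(4.0) + 0.6(15.4) + 0.6(22.4) = 33.1
5. 1.0(8.0) + 0.6(22.7) + 0.7(22.4) = 8.0 + 13.6 + 15.7 = 37.3
6. 0.7(8.0) - 1.0(22.7) = 5.6 - 22.7 = -17.1
The largest value is 37.3 kN/m from combination 5.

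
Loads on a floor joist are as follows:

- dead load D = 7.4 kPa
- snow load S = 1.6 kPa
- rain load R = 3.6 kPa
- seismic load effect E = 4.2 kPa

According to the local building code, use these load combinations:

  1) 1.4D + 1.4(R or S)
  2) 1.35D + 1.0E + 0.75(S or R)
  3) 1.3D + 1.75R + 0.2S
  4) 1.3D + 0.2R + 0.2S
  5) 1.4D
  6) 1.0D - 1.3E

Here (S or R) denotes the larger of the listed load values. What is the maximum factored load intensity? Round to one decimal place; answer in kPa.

16.9 kPa

(R or S) → R = 3.6 kPa; (S or R) → R = 3.6 kPa.
1) 1.4(7.4) + 1.4(3.6) = 15.4
2) 1.35(7.4) + 1.0(4.2) + 0.75(3.6) = 16.9
3) 1.3(7.4) + 1.75(3.6) + 0.2(1.6) = 16.2
4) 1.3(7.4) + 0.2(3.6) + 0.2(1.6) = 10.7
5) 1.4(7.4) = 10.4
6) 1.0(7.4) - 1.3(4.2) = 1.9
Maximum is from combination 2.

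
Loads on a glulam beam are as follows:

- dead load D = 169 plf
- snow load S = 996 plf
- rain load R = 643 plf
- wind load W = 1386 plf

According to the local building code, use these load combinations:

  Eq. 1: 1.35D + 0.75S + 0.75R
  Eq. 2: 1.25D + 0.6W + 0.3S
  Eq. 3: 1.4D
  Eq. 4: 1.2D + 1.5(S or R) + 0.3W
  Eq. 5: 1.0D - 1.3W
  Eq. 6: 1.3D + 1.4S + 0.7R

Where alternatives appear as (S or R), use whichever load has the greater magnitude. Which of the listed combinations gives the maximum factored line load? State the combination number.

Combination 4

(S or R) → S = 996 plf.
Eq. 1: 1.35(169) + 0.75(996) + 0.75(643) = 1457.4
Eq. 2: 1.25(169) + 0.6(1386) + 0.3(996) = 211.3 + 831.6 + 298.8 = 1341.7
Eq. 3: 1.4(169) = 236.6
Eq. 4: 1.2(169) + 1.5(996) + 0.3(1386) = 202.8 + 1494.0 + 415.8 = 2112.6
Eq. 5: 1.0(169) - 1.3(1386) = 169.0 - 1801.8 = -1632.8
Eq. 6: 1.3(169) + 1.4(996) + 0.7(643) = 219.7 + 1394.4 + 450.1 = 2064.2
The largest value is 2112.6 plf from combination 4.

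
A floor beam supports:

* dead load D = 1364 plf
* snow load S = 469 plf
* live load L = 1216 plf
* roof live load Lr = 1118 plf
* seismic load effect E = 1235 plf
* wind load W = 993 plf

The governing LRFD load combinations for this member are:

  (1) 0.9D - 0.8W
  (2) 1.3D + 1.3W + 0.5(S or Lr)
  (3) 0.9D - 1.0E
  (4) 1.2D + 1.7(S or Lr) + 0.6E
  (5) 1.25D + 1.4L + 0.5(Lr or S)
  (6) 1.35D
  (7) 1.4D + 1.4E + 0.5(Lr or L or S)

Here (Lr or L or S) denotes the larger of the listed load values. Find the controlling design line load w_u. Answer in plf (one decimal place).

(S or Lr) → Lr = 1118 plf; (Lr or S) → Lr = 1118 plf; (Lr or L or S) → L = 1216 plf.
(1) 0.9(1364) - 0.8(993) = 1227.6 - 794.4 = 433.2
(2) 1.3(1364) + 1.3(993) + 0.5(1118) = 1773.2 + 1290.9 + 559.0 = 3623.1
(3) 0.9(1364) - 1.0(1235) = 1227.6 - 1235.0 = -7.4
(4) 1.2(1364) + 1.7(1118) + 0.6(1235) = 1636.8 + 1900.6 + 741.0 = 4278.4
(5) 1.25(1364) + 1.4(1216) + 0.5(1118) = 1705.0 + 1702.4 + 559.0 = 3966.4
(6) 1.35(1364) = 1841.4
(7) 1.4(1364) + 1.4(1235) + 0.5(1216) = 1909.6 + 1729.0 + 608.0 = 4246.6
Combination 4 governs: w_u = 4278.4 plf.

4278.4 plf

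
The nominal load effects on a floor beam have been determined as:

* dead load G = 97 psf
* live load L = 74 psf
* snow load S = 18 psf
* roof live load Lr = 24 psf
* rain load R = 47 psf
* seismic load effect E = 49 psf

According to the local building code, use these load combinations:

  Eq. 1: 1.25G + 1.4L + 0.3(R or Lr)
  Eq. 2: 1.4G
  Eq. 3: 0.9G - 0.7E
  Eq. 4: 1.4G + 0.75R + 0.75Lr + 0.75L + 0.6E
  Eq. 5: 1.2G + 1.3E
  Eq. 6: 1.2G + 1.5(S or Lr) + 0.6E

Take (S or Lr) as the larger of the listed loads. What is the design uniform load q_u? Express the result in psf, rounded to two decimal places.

273.95 psf

(R or Lr) → R = 47 psf; (S or Lr) → Lr = 24 psf.
Eq. 1: 1.25(97) + 1.4(74) + 0.3(47) = 121.25 + 103.60 + 14.10 = 238.95
Eq. 2: 1.4(97) = 135.80
Eq. 3: 0.9(97) - 0.7(49) = 87.30 - 34.30 = 53.00
Eq. 4: 1.4(97) + 0.75(47) + 0.75(24) + 0.75(74) + 0.6(49) = 135.80 + 35.25 + 18.00 + 55.50 + 29.40 = 273.95
Eq. 5: 1.2(97) + 1.3(49) = 116.40 + 63.70 = 180.10
Eq. 6: 1.2(97) + 1.5(24) + 0.6(49) = 116.40 + 36.00 + 29.40 = 181.80
Maximum is from combination 4.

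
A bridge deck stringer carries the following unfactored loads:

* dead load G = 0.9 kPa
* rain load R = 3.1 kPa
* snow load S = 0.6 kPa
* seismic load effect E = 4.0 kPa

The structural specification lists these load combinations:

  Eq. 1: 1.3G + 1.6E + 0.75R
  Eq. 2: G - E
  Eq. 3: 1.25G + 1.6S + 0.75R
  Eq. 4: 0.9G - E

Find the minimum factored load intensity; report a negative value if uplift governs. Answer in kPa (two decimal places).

-3.19 kPa

Eq. 1: 1.3(0.9) + 1.6(4.0) + 0.75(3.1) = 1.17 + 6.40 + 2.33 = 9.90
Eq. 2: 1.0(0.9) - 1.0(4.0) = 0.90 - 4.00 = -3.10
Eq. 3: 1.25(0.9) + 1.6(0.6) + 0.75(3.1) = 4.41
Eq. 4: 0.9(0.9) - 1.0(4.0) = 0.81 - 4.00 = -3.19
Combination 4 gives the minimum: -3.19 kPa.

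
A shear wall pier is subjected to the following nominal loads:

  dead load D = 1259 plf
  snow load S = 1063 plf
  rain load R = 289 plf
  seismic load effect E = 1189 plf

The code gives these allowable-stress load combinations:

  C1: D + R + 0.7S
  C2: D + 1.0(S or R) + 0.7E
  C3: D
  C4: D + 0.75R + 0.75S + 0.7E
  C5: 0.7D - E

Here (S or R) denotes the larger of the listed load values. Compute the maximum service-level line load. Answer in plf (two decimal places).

(S or R) → S = 1063 plf.
C1: 1.0(1259) + 1.0(289) + 0.7(1063) = 1259.00 + 289.00 + 744.10 = 2292.10
C2: 1.0(1259) + 1.0(1063) + 0.7(1189) = 1259.00 + 1063.00 + 832.30 = 3154.30
C3: 1.0(1259) = 1259.00
C4: 1.0(1259) + 0.75(289) + 0.75(1063) + 0.7(1189) = 1259.00 + 216.75 + 797.25 + 832.30 = 3105.30
C5: 0.7(1259) - 1.0(1189) = 881.30 - 1189.00 = -307.70
The controlling combination is 2, giving 3154.30 plf.

3154.30 plf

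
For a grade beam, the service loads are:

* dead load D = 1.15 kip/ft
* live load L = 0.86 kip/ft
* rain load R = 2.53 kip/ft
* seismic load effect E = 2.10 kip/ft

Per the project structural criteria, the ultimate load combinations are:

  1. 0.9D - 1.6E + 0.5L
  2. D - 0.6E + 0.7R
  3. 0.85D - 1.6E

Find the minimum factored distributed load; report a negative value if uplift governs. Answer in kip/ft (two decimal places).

1. 0.9(1.15) - 1.6(2.10) + 0.5(0.86) = -1.90
2. 1.0(1.15) - 0.6(2.10) + 0.7(2.53) = 1.15 - 1.26 + 1.77 = 1.66
3. 0.85(1.15) - 1.6(2.10) = 0.98 - 3.36 = -2.38
Combination 3 gives the minimum: -2.38 kip/ft.

-2.38 kip/ft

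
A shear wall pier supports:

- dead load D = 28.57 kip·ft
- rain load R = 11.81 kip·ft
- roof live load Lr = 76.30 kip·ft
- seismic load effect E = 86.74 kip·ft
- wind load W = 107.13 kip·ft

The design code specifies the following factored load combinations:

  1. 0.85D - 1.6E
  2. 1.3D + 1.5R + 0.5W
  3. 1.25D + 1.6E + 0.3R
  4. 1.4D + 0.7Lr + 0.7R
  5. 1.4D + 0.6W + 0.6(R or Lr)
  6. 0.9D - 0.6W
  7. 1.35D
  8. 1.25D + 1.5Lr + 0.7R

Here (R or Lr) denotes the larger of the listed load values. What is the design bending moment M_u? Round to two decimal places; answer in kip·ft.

(R or Lr) → Lr = 76.30 kip·ft.
1. 0.85(28.57) - 1.6(86.74) = -114.50
2. 1.3(28.57) + 1.5(11.81) + 0.5(107.13) = 108.42
3. 1.25(28.57) + 1.6(86.74) + 0.3(11.81) = 178.04
4. 1.4(28.57) + 0.7(76.30) + 0.7(11.81) = 101.68
5. 1.4(28.57) + 0.6(107.13) + 0.6(76.30) = 150.06
6. 0.9(28.57) - 0.6(107.13) = -38.57
7. 1.35(28.57) = 38.57
8. 1.25(28.57) + 1.5(76.30) + 0.7(11.81) = 158.43
The controlling combination is 3, giving 178.04 kip·ft.

178.04 kip·ft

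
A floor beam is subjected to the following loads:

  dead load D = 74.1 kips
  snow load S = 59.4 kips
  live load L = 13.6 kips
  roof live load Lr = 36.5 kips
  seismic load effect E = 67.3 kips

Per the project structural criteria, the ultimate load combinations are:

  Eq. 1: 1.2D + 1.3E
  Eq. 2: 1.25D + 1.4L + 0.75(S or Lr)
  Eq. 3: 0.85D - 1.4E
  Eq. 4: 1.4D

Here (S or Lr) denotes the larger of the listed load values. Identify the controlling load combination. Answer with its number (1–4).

Combination 1

(S or Lr) → S = 59.4 kips.
Eq. 1: 1.2(74.1) + 1.3(67.3) = 88.92 + 87.49 = 176.41
Eq. 2: 1.25(74.1) + 1.4(13.6) + 0.75(59.4) = 92.63 + 19.04 + 44.55 = 156.22
Eq. 3: 0.85(74.1) - 1.4(67.3) = -31.24
Eq. 4: 1.4(74.1) = 103.74
The largest value is 176.41 kips from combination 1.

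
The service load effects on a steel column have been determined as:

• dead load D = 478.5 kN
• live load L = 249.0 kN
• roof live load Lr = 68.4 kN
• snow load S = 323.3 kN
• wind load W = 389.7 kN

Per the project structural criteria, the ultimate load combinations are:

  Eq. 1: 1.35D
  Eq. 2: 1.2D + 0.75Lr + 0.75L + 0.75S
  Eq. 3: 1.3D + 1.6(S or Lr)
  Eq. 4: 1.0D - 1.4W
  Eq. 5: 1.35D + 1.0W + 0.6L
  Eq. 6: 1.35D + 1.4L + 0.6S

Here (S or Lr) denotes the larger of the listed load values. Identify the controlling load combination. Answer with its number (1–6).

(S or Lr) → S = 323.3 kN.
Eq. 1: 1.35(478.5) = 645.98
Eq. 2: 1.2(478.5) + 0.75(68.4) + 0.75(249.0) + 0.75(323.3) = 574.20 + 51.30 + 186.75 + 242.48 = 1054.73
Eq. 3: 1.3(478.5) + 1.6(323.3) = 622.05 + 517.28 = 1139.33
Eq. 4: 1.0(478.5) - 1.4(389.7) = 478.50 - 545.58 = -67.08
Eq. 5: 1.35(478.5) + 1.0(389.7) + 0.6(249.0) = 645.98 + 389.70 + 149.40 = 1185.08
Eq. 6: 1.35(478.5) + 1.4(249.0) + 0.6(323.3) = 645.98 + 348.60 + 193.98 = 1188.56
The largest value is 1188.56 kN from combination 6.

Combination 6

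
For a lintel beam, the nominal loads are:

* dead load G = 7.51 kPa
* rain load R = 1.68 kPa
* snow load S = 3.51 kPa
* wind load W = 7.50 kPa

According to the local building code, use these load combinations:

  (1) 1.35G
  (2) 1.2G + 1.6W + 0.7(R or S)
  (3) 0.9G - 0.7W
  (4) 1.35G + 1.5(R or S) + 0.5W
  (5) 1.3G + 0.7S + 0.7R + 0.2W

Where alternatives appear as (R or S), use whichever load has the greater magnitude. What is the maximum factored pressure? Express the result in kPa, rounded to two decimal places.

(R or S) → S = 3.51 kPa.
(1) 1.35(7.51) = 10.14
(2) 1.2(7.51) + 1.6(7.50) + 0.7(3.51) = 9.01 + 12.00 + 2.46 = 23.47
(3) 0.9(7.51) - 0.7(7.50) = 6.76 - 5.25 = 1.51
(4) 1.35(7.51) + 1.5(3.51) + 0.5(7.50) = 19.15
(5) 1.3(7.51) + 0.7(3.51) + 0.7(1.68) + 0.2(7.50) = 9.76 + 2.46 + 1.18 + 1.50 = 14.90
The controlling combination is 2, giving 23.47 kPa.

23.47 kPa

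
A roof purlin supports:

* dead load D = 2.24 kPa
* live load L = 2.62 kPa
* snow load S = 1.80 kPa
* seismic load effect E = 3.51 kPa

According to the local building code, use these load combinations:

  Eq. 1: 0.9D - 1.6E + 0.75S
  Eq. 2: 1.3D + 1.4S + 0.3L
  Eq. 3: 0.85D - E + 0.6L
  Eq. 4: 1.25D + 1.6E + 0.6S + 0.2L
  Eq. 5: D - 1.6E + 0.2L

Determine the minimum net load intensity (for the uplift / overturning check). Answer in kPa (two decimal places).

Eq. 1: 0.9(2.24) - 1.6(3.51) + 0.75(1.80) = -2.25
Eq. 2: 1.3(2.24) + 1.4(1.80) + 0.3(2.62) = 6.22
Eq. 3: 0.85(2.24) - 1.0(3.51) + 0.6(2.62) = -0.03
Eq. 4: 1.25(2.24) + 1.6(3.51) + 0.6(1.80) + 0.2(2.62) = 10.02
Eq. 5: 1.0(2.24) - 1.6(3.51) + 0.2(2.62) = -2.85
Combination 5 gives the minimum: -2.85 kPa.

-2.85 kPa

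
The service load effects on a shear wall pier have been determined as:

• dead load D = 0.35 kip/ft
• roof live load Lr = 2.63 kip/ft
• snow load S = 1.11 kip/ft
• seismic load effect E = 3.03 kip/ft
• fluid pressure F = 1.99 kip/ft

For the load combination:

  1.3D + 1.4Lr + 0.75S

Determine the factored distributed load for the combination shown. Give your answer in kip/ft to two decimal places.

1.3(0.35) + 1.4(2.63) + 0.75(1.11) = 0.46 + 3.68 + 0.83 = 4.97
w_u = 4.97 kip/ft.

4.97 kip/ft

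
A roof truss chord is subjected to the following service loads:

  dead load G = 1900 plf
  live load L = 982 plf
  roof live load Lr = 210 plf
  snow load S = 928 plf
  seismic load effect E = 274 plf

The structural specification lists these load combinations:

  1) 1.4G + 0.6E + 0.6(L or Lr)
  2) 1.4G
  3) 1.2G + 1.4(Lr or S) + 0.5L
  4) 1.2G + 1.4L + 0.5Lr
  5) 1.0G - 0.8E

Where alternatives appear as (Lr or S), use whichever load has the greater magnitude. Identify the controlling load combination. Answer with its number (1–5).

(L or Lr) → L = 982 plf; (Lr or S) → S = 928 plf.
1) 1.4(1900) + 0.6(274) + 0.6(982) = 2660.0 + 164.4 + 589.2 = 3413.6
2) 1.4(1900) = 2660.0
3) 1.2(1900) + 1.4(928) + 0.5(982) = 2280.0 + 1299.2 + 491.0 = 4070.2
4) 1.2(1900) + 1.4(982) + 0.5(210) = 2280.0 + 1374.8 + 105.0 = 3759.8
5) 1.0(1900) - 0.8(274) = 1900.0 - 219.2 = 1680.8
The largest value is 4070.2 plf from combination 3.

Combination 3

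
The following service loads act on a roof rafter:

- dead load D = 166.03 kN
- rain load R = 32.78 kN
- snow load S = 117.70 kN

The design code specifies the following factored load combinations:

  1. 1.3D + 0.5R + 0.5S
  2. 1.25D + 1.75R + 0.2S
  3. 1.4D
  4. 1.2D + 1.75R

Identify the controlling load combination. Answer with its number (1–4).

1. 1.3(166.03) + 0.5(32.78) + 0.5(117.70) = 215.84 + 16.39 + 58.85 = 291.08
2. 1.25(166.03) + 1.75(32.78) + 0.2(117.70) = 288.44
3. 1.4(166.03) = 232.44
4. 1.2(166.03) + 1.75(32.78) = 256.60
The largest value is 291.08 kN from combination 1.

Combination 1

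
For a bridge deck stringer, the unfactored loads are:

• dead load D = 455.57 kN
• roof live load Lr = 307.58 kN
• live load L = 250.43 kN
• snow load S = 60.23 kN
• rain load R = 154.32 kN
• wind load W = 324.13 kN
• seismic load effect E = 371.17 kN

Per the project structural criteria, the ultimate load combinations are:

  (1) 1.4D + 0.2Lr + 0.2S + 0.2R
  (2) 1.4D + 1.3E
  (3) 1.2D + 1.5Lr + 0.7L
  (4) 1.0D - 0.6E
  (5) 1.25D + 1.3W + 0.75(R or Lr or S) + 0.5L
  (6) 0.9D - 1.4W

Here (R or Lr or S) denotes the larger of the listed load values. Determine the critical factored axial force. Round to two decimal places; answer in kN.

1346.73 kN

(R or Lr or S) → Lr = 307.58 kN.
(1) 1.4(455.57) + 0.2(307.58) + 0.2(60.23) + 0.2(154.32) = 742.22
(2) 1.4(455.57) + 1.3(371.17) = 637.80 + 482.52 = 1120.32
(3) 1.2(455.57) + 1.5(307.58) + 0.7(250.43) = 1183.36
(4) 1.0(455.57) - 0.6(371.17) = 455.57 - 222.70 = 232.87
(5) 1.25(455.57) + 1.3(324.13) + 0.75(307.58) + 0.5(250.43) = 1346.73
(6) 0.9(455.57) - 1.4(324.13) = 410.01 - 453.78 = -43.77
Maximum is from combination 5.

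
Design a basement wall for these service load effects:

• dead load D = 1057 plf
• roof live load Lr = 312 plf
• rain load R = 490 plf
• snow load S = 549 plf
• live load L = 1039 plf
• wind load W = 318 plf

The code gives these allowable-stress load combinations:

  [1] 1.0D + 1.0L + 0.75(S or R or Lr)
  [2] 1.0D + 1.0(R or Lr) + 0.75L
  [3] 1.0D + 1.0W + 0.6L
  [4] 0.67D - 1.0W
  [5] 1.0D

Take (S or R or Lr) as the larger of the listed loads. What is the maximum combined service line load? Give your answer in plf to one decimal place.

2507.8 plf

(S or R or Lr) → S = 549 plf; (R or Lr) → R = 490 plf.
[1] 1.0(1057) + 1.0(1039) + 0.75(549) = 2507.8
[2] 1.0(1057) + 1.0(490) + 0.75(1039) = 2326.3
[3] 1.0(1057) + 1.0(318) + 0.6(1039) = 1998.4
[4] 0.67(1057) - 1.0(318) = 390.2
[5] 1.0(1057) = 1057.0
Maximum is from combination 1.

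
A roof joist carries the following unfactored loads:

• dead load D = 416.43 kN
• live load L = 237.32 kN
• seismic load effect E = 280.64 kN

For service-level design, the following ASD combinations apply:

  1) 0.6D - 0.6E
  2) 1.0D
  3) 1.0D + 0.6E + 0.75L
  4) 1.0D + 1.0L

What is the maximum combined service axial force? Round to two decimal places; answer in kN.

762.80 kN

1) 0.6(416.43) - 0.6(280.64) = 81.47
2) 1.0(416.43) = 416.43
3) 1.0(416.43) + 0.6(280.64) + 0.75(237.32) = 416.43 + 168.38 + 177.99 = 762.80
4) 1.0(416.43) + 1.0(237.32) = 416.43 + 237.32 = 653.75
The controlling combination is 3, giving 762.80 kN.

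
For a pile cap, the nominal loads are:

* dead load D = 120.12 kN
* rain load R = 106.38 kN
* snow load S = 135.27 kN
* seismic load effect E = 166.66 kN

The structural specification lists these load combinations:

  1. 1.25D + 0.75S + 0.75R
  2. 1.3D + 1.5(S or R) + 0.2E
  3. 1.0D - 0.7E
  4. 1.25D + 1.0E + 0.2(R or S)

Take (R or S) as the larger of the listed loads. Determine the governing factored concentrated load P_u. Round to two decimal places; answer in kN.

392.39 kN

(S or R) → S = 135.27 kN; (R or S) → S = 135.27 kN.
1. 1.25(120.12) + 0.75(135.27) + 0.75(106.38) = 150.15 + 101.45 + 79.79 = 331.39
2. 1.3(120.12) + 1.5(135.27) + 0.2(166.66) = 392.39
3. 1.0(120.12) - 0.7(166.66) = 120.12 - 116.66 = 3.46
4. 1.25(120.12) + 1.0(166.66) + 0.2(135.27) = 150.15 + 166.66 + 27.05 = 343.86
Maximum is from combination 2.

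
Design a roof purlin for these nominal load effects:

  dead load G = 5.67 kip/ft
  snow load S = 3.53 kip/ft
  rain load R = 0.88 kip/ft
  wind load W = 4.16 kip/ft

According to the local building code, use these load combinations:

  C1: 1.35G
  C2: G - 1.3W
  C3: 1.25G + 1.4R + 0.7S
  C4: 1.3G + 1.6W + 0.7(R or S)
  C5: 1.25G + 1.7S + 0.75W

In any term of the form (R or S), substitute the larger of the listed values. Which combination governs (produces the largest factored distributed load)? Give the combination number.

Combination 4

(R or S) → S = 3.53 kip/ft.
C1: 1.35(5.67) = 7.65
C2: 1.0(5.67) - 1.3(4.16) = 5.67 - 5.41 = 0.26
C3: 1.25(5.67) + 1.4(0.88) + 0.7(3.53) = 7.09 + 1.23 + 2.47 = 10.79
C4: 1.3(5.67) + 1.6(4.16) + 0.7(3.53) = 7.37 + 6.66 + 2.47 = 16.50
C5: 1.25(5.67) + 1.7(3.53) + 0.75(4.16) = 7.09 + 6.00 + 3.12 = 16.21
The largest value is 16.50 kip/ft from combination 4.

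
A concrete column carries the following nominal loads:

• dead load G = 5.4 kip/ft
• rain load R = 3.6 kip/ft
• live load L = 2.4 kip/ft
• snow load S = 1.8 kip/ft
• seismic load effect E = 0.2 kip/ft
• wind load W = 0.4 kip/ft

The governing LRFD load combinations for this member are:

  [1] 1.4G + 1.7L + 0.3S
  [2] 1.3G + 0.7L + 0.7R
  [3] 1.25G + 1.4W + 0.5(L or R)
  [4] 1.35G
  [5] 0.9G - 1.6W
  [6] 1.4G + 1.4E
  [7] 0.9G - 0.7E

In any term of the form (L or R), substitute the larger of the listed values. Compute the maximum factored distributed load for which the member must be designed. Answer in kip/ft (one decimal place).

(L or R) → R = 3.6 kip/ft.
[1] 1.4(5.4) + 1.7(2.4) + 0.3(1.8) = 7.6 + 4.1 + 0.5 = 12.2
[2] 1.3(5.4) + 0.7(2.4) + 0.7(3.6) = 7.0 + 1.7 + 2.5 = 11.2
[3] 1.25(5.4) + 1.4(0.4) + 0.5(3.6) = 9.1
[4] 1.35(5.4) = 7.3
[5] 0.9(5.4) - 1.6(0.4) = 4.2
[6] 1.4(5.4) + 1.4(0.2) = 7.8
[7] 0.9(5.4) - 0.7(0.2) = 4.7
Maximum is from combination 1.

12.2 kip/ft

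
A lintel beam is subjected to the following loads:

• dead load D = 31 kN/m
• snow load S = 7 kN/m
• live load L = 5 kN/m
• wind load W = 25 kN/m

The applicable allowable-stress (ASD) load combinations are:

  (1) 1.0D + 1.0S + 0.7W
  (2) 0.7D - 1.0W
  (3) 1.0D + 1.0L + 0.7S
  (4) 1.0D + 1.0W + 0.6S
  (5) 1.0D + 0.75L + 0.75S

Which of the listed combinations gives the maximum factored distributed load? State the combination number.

(1) 1.0(31) + 1.0(7) + 0.7(25) = 55.50
(2) 0.7(31) - 1.0(25) = -3.30
(3) 1.0(31) + 1.0(5) + 0.7(7) = 40.90
(4) 1.0(31) + 1.0(25) + 0.6(7) = 60.20
(5) 1.0(31) + 0.75(5) + 0.75(7) = 40.00
The largest value is 60.20 kN/m from combination 4.

Combination 4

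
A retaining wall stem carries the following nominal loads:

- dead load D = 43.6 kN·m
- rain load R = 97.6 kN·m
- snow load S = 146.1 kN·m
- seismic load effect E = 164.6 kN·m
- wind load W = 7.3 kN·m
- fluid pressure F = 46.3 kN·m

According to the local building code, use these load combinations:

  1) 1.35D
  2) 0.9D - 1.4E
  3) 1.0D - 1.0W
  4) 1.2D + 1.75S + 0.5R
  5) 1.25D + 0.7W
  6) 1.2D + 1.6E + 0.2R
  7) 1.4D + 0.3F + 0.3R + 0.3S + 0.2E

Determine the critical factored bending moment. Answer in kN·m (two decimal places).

1) 1.35(43.6) = 58.86
2) 0.9(43.6) - 1.4(164.6) = 39.24 - 230.44 = -191.20
3) 1.0(43.6) - 1.0(7.3) = 43.60 - 7.30 = 36.30
4) 1.2(43.6) + 1.75(146.1) + 0.5(97.6) = 52.32 + 255.68 + 48.80 = 356.80
5) 1.25(43.6) + 0.7(7.3) = 54.50 + 5.11 = 59.61
6) 1.2(43.6) + 1.6(164.6) + 0.2(97.6) = 52.32 + 263.36 + 19.52 = 335.20
7) 1.4(43.6) + 0.3(46.3) + 0.3(97.6) + 0.3(146.1) + 0.2(164.6) = 61.04 + 13.89 + 29.28 + 43.83 + 32.92 = 180.96
Combination 4 governs: M_u = 356.80 kN·m.

356.80 kN·m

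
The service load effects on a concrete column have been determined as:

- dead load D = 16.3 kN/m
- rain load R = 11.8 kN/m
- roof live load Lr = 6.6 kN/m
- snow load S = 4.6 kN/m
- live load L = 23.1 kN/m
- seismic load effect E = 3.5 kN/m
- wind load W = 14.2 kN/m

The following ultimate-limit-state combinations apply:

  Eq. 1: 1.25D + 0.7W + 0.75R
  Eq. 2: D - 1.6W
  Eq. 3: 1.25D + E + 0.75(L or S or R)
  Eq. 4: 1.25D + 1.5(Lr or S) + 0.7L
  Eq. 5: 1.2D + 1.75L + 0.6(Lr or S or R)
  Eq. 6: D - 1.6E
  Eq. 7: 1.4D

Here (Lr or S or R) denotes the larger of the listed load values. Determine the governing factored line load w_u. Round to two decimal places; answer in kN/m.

67.07 kN/m

(L or S or R) → L = 23.1 kN/m; (Lr or S) → Lr = 6.6 kN/m; (Lr or S or R) → R = 11.8 kN/m.
Eq. 1: 1.25(16.3) + 0.7(14.2) + 0.75(11.8) = 20.38 + 9.94 + 8.85 = 39.17
Eq. 2: 1.0(16.3) - 1.6(14.2) = 16.30 - 22.72 = -6.42
Eq. 3: 1.25(16.3) + 1.0(3.5) + 0.75(23.1) = 41.20
Eq. 4: 1.25(16.3) + 1.5(6.6) + 0.7(23.1) = 20.38 + 9.90 + 16.17 = 46.45
Eq. 5: 1.2(16.3) + 1.75(23.1) + 0.6(11.8) = 19.56 + 40.43 + 7.08 = 67.07
Eq. 6: 1.0(16.3) - 1.6(3.5) = 16.30 - 5.60 = 10.70
Eq. 7: 1.4(16.3) = 22.82
Combination 5 governs: w_u = 67.07 kN/m.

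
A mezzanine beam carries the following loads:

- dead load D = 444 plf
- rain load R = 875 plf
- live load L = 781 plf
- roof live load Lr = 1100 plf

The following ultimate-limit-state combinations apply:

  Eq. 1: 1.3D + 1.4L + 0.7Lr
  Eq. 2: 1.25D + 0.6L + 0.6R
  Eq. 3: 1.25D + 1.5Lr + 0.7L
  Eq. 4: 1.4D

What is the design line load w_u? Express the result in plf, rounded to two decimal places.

Eq. 1: 1.3(444) + 1.4(781) + 0.7(1100) = 577.20 + 1093.40 + 770.00 = 2440.60
Eq. 2: 1.25(444) + 0.6(781) + 0.6(875) = 555.00 + 468.60 + 525.00 = 1548.60
Eq. 3: 1.25(444) + 1.5(1100) + 0.7(781) = 555.00 + 1650.00 + 546.70 = 2751.70
Eq. 4: 1.4(444) = 621.60
Combination 3 governs: w_u = 2751.70 plf.

2751.70 plf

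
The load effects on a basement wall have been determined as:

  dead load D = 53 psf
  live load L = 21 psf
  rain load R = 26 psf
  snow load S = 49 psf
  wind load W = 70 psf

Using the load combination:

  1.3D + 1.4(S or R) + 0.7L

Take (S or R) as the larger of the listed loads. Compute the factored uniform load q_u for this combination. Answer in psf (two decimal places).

(S or R) → S = 49 psf.
1.3(53) + 1.4(49) + 0.7(21) = 68.90 + 68.60 + 14.70 = 152.20
q_u = 152.20 psf.

152.20 psf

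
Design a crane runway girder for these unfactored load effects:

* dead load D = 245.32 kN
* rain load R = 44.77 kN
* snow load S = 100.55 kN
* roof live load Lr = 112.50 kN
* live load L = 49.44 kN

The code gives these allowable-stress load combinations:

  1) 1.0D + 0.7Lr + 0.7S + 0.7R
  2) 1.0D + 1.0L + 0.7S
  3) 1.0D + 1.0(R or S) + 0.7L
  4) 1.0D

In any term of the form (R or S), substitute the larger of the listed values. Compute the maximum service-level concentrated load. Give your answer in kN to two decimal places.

425.79 kN

(R or S) → S = 100.55 kN.
1) 1.0(245.32) + 0.7(112.50) + 0.7(100.55) + 0.7(44.77) = 425.79
2) 1.0(245.32) + 1.0(49.44) + 0.7(100.55) = 245.32 + 49.44 + 70.39 = 365.15
3) 1.0(245.32) + 1.0(100.55) + 0.7(49.44) = 245.32 + 100.55 + 34.61 = 380.48
4) 1.0(245.32) = 245.32
Combination 1 governs: P = 425.79 kN.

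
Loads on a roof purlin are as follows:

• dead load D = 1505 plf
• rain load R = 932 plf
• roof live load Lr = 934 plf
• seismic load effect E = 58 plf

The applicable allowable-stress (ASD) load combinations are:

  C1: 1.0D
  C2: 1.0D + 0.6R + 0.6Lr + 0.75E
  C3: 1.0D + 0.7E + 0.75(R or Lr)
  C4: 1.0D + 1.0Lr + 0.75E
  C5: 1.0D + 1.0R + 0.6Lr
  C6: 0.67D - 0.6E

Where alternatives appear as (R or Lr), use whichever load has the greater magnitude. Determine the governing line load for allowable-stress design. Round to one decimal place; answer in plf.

2997.4 plf

(R or Lr) → Lr = 934 plf.
C1: 1.0(1505) = 1505.0
C2: 1.0(1505) + 0.6(932) + 0.6(934) + 0.75(58) = 1505.0 + 559.2 + 560.4 + 43.5 = 2668.1
C3: 1.0(1505) + 0.7(58) + 0.75(934) = 1505.0 + 40.6 + 700.5 = 2246.1
C4: 1.0(1505) + 1.0(934) + 0.75(58) = 1505.0 + 934.0 + 43.5 = 2482.5
C5: 1.0(1505) + 1.0(932) + 0.6(934) = 1505.0 + 932.0 + 560.4 = 2997.4
C6: 0.67(1505) - 0.6(58) = 1008.4 - 34.8 = 973.6
Combination 5 governs: w = 2997.4 plf.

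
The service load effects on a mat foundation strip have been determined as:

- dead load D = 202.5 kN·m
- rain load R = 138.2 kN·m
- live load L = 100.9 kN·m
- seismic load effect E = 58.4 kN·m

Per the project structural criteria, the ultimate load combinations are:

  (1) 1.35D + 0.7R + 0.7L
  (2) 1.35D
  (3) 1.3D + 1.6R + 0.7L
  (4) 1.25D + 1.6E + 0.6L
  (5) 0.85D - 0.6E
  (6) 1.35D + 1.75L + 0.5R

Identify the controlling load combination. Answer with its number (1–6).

(1) 1.35(202.5) + 0.7(138.2) + 0.7(100.9) = 273.38 + 96.74 + 70.63 = 440.75
(2) 1.35(202.5) = 273.38
(3) 1.3(202.5) + 1.6(138.2) + 0.7(100.9) = 263.25 + 221.12 + 70.63 = 555.00
(4) 1.25(202.5) + 1.6(58.4) + 0.6(100.9) = 253.13 + 93.44 + 60.54 = 407.11
(5) 0.85(202.5) - 0.6(58.4) = 172.13 - 35.04 = 137.09
(6) 1.35(202.5) + 1.75(100.9) + 0.5(138.2) = 519.05
The largest value is 555.00 kN·m from combination 3.

Combination 3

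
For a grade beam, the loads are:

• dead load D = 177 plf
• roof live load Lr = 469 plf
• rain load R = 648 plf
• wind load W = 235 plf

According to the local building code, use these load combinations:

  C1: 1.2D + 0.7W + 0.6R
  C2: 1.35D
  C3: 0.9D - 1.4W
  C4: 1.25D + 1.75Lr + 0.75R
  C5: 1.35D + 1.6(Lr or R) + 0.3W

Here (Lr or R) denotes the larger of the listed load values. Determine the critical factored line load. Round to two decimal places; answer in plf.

1528.00 plf

(Lr or R) → R = 648 plf.
C1: 1.2(177) + 0.7(235) + 0.6(648) = 765.70
C2: 1.35(177) = 238.95
C3: 0.9(177) - 1.4(235) = -169.70
C4: 1.25(177) + 1.75(469) + 0.75(648) = 1528.00
C5: 1.35(177) + 1.6(648) + 0.3(235) = 1346.25
The controlling combination is 4, giving 1528.00 plf.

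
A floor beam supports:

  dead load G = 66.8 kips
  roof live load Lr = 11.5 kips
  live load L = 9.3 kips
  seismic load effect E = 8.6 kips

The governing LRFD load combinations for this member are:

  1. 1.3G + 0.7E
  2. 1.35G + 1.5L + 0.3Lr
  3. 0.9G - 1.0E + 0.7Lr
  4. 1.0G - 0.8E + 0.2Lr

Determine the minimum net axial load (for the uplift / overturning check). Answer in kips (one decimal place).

59.6 kips

1. 1.3(66.8) + 0.7(8.6) = 92.9
2. 1.35(66.8) + 1.5(9.3) + 0.3(11.5) = 107.6
3. 0.9(66.8) - 1.0(8.6) + 0.7(11.5) = 60.1 - 8.6 + 8.1 = 59.6
4. 1.0(66.8) - 0.8(8.6) + 0.2(11.5) = 66.8 - 6.9 + 2.3 = 62.2
Combination 3 gives the minimum: 59.6 kips.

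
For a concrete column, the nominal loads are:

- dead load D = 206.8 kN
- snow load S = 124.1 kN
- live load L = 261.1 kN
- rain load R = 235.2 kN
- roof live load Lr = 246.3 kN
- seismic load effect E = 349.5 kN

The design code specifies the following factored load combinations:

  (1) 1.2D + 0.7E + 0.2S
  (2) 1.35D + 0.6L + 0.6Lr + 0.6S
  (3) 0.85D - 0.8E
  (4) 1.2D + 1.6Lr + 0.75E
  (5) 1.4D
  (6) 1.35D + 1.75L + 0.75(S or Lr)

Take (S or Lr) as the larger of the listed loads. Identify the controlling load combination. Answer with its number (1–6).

(S or Lr) → Lr = 246.3 kN.
(1) 1.2(206.8) + 0.7(349.5) + 0.2(124.1) = 248.16 + 244.65 + 24.82 = 517.63
(2) 1.35(206.8) + 0.6(261.1) + 0.6(246.3) + 0.6(124.1) = 279.18 + 156.66 + 147.78 + 74.46 = 658.08
(3) 0.85(206.8) - 0.8(349.5) = 175.78 - 279.60 = -103.82
(4) 1.2(206.8) + 1.6(246.3) + 0.75(349.5) = 248.16 + 394.08 + 262.13 = 904.37
(5) 1.4(206.8) = 289.52
(6) 1.35(206.8) + 1.75(261.1) + 0.75(246.3) = 920.83
The largest value is 920.83 kN from combination 6.

Combination 6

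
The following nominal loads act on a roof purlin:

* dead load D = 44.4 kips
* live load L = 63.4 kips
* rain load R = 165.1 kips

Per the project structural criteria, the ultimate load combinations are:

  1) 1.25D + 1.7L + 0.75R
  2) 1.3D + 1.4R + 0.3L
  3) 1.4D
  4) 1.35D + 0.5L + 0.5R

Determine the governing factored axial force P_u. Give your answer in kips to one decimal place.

1) 1.25(44.4) + 1.7(63.4) + 0.75(165.1) = 55.5 + 107.8 + 123.8 = 287.1
2) 1.3(44.4) + 1.4(165.1) + 0.3(63.4) = 307.9
3) 1.4(44.4) = 62.2
4) 1.35(44.4) + 0.5(63.4) + 0.5(165.1) = 59.9 + 31.7 + 82.6 = 174.2
The controlling combination is 2, giving 307.9 kips.

307.9 kips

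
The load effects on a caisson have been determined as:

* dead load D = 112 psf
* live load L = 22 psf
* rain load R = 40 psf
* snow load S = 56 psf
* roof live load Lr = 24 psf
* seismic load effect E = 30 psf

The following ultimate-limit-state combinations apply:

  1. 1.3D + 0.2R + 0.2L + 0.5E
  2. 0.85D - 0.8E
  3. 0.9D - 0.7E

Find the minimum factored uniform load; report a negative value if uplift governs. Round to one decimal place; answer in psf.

71.2 psf

1. 1.3(112) + 0.2(40) + 0.2(22) + 0.5(30) = 173.0
2. 0.85(112) - 0.8(30) = 71.2
3. 0.9(112) - 0.7(30) = 79.8
Combination 2 gives the minimum: 71.2 psf.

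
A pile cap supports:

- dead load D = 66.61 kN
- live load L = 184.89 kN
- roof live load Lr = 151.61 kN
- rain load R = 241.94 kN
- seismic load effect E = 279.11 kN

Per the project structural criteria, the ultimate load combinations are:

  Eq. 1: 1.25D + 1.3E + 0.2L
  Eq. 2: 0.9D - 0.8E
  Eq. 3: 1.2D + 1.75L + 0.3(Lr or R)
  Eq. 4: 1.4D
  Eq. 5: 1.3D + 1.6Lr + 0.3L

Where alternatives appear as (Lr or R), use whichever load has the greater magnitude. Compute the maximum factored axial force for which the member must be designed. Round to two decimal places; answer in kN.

483.08 kN

(Lr or R) → R = 241.94 kN.
Eq. 1: 1.25(66.61) + 1.3(279.11) + 0.2(184.89) = 83.26 + 362.84 + 36.98 = 483.08
Eq. 2: 0.9(66.61) - 0.8(279.11) = 59.95 - 223.29 = -163.34
Eq. 3: 1.2(66.61) + 1.75(184.89) + 0.3(241.94) = 79.93 + 323.56 + 72.58 = 476.07
Eq. 4: 1.4(66.61) = 93.25
Eq. 5: 1.3(66.61) + 1.6(151.61) + 0.3(184.89) = 86.59 + 242.58 + 55.47 = 384.64
Maximum is from combination 1.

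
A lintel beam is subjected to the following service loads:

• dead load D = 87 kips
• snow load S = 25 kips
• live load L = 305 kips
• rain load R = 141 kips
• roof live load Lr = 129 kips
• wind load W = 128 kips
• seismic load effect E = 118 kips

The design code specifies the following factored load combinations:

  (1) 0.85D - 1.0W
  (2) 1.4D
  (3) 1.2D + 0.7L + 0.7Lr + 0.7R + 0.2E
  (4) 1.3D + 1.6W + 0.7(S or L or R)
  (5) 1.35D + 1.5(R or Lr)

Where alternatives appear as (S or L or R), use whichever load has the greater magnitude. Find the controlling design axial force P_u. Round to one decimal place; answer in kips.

531.4 kips

(S or L or R) → L = 305 kips; (R or Lr) → R = 141 kips.
(1) 0.85(87) - 1.0(128) = -54.1
(2) 1.4(87) = 121.8
(3) 1.2(87) + 0.7(305) + 0.7(129) + 0.7(141) + 0.2(118) = 104.4 + 213.5 + 90.3 + 98.7 + 23.6 = 530.5
(4) 1.3(87) + 1.6(128) + 0.7(305) = 113.1 + 204.8 + 213.5 = 531.4
(5) 1.35(87) + 1.5(141) = 117.5 + 211.5 = 329.0
The controlling combination is 4, giving 531.4 kips.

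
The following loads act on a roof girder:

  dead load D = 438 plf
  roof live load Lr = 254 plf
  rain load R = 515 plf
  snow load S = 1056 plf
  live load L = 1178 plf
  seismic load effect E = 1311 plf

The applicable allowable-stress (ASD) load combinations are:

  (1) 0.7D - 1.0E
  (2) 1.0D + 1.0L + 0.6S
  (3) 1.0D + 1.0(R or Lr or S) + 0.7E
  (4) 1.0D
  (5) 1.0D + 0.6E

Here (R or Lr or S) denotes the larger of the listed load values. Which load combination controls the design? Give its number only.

(R or Lr or S) → S = 1056 plf.
(1) 0.7(438) - 1.0(1311) = -1004.4
(2) 1.0(438) + 1.0(1178) + 0.6(1056) = 2249.6
(3) 1.0(438) + 1.0(1056) + 0.7(1311) = 2411.7
(4) 1.0(438) = 438.0
(5) 1.0(438) + 0.6(1311) = 1224.6
The largest value is 2411.7 plf from combination 3.

Combination 3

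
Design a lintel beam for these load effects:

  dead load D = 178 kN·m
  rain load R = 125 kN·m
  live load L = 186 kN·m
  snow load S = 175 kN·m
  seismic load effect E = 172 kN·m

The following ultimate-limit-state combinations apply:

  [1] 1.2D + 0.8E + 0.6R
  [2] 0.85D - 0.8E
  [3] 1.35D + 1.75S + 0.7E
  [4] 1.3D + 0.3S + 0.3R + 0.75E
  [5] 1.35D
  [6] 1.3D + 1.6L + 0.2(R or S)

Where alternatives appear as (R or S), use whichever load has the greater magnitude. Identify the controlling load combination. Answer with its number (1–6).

Combination 3

(R or S) → S = 175 kN·m.
[1] 1.2(178) + 0.8(172) + 0.6(125) = 213.60 + 137.60 + 75.00 = 426.20
[2] 0.85(178) - 0.8(172) = 151.30 - 137.60 = 13.70
[3] 1.35(178) + 1.75(175) + 0.7(172) = 240.30 + 306.25 + 120.40 = 666.95
[4] 1.3(178) + 0.3(175) + 0.3(125) + 0.75(172) = 231.40 + 52.50 + 37.50 + 129.00 = 450.40
[5] 1.35(178) = 240.30
[6] 1.3(178) + 1.6(186) + 0.2(175) = 231.40 + 297.60 + 35.00 = 564.00
The largest value is 666.95 kN·m from combination 3.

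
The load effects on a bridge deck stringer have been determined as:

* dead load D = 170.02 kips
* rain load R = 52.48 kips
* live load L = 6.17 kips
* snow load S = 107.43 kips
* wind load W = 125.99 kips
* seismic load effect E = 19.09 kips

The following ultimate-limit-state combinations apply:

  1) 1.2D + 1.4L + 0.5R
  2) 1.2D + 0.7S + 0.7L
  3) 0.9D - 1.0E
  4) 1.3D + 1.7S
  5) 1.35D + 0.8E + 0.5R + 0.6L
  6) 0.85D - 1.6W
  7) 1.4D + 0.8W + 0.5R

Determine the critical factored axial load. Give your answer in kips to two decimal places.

403.66 kips

1) 1.2(170.02) + 1.4(6.17) + 0.5(52.48) = 204.02 + 8.64 + 26.24 = 238.90
2) 1.2(170.02) + 0.7(107.43) + 0.7(6.17) = 204.02 + 75.20 + 4.32 = 283.54
3) 0.9(170.02) - 1.0(19.09) = 153.02 - 19.09 = 133.93
4) 1.3(170.02) + 1.7(107.43) = 221.03 + 182.63 = 403.66
5) 1.35(170.02) + 0.8(19.09) + 0.5(52.48) + 0.6(6.17) = 229.53 + 15.27 + 26.24 + 3.70 = 274.74
6) 0.85(170.02) - 1.6(125.99) = -57.07
7) 1.4(170.02) + 0.8(125.99) + 0.5(52.48) = 238.03 + 100.79 + 26.24 = 365.06
Maximum is from combination 4.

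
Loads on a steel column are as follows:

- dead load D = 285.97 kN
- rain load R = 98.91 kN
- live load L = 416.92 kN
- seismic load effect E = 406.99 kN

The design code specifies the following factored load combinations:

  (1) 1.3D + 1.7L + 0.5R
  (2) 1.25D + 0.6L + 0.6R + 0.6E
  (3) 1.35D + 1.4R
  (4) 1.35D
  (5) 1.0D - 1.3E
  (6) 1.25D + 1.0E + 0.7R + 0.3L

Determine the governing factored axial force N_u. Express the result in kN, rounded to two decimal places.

1129.98 kN

(1) 1.3(285.97) + 1.7(416.92) + 0.5(98.91) = 371.76 + 708.76 + 49.46 = 1129.98
(2) 1.25(285.97) + 0.6(416.92) + 0.6(98.91) + 0.6(406.99) = 357.46 + 250.15 + 59.35 + 244.19 = 911.15
(3) 1.35(285.97) + 1.4(98.91) = 386.06 + 138.47 = 524.53
(4) 1.35(285.97) = 386.06
(5) 1.0(285.97) - 1.3(406.99) = 285.97 - 529.09 = -243.12
(6) 1.25(285.97) + 1.0(406.99) + 0.7(98.91) + 0.3(416.92) = 357.46 + 406.99 + 69.24 + 125.08 = 958.77
The controlling combination is 1, giving 1129.98 kN.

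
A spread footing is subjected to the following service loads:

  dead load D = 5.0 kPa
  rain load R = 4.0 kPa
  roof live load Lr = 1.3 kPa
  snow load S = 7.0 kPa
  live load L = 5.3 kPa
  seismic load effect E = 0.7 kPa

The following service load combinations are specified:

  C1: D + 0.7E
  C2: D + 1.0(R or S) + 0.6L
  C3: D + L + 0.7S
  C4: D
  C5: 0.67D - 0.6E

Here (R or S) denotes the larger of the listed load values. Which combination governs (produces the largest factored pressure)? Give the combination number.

(R or S) → S = 7.0 kPa.
C1: 1.0(5.0) + 0.7(0.7) = 5.00 + 0.49 = 5.49
C2: 1.0(5.0) + 1.0(7.0) + 0.6(5.3) = 5.00 + 7.00 + 3.18 = 15.18
C3: 1.0(5.0) + 1.0(5.3) + 0.7(7.0) = 5.00 + 5.30 + 4.90 = 15.20
C4: 1.0(5.0) = 5.00
C5: 0.67(5.0) - 0.6(0.7) = 3.35 - 0.42 = 2.93
The largest value is 15.20 kPa from combination 3.

Combination 3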